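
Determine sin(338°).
sin(338°) = -0.3746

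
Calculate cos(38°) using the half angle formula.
cos(38°) = √((1 + cos 76°)/2) = 0.788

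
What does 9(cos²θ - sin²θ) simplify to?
9(cos²θ - sin²θ) = 9(cos(2θ)) (using Double angle)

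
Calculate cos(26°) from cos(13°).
cos(26°) = cos²13° - sin²13° = 0.8988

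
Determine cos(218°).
cos(218°) = -0.788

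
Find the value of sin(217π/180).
sin(217π/180) = -0.6018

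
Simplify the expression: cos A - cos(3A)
cos A - cos(3A) = 2 sin(2A) sin A (using Sum-to-product)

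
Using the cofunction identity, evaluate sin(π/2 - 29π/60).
sin(π/2 - 29π/60) = cos(29π/60) = 0.05234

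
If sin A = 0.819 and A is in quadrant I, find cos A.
cos A = 0.5738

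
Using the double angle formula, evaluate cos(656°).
cos(656°) = cos²328° - sin²328° = 0.4384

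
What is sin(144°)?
sin(144°) = 0.5878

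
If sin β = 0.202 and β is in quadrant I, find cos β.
cos β = 0.9794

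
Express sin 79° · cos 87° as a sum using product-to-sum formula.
sin 79° cos 87° = (1/2)[sin(79°+87°) + sin(79°-87°)]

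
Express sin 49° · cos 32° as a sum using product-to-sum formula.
sin 49° cos 32° = (1/2)[sin(49°+32°) + sin(49°-32°)]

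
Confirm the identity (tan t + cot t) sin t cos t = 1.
LHS = (sin t/cos t + cos t/sin t) sin t cos t = ((sin²t + cos²t)/(sin t cos t)) · sin t cos t = sin²t + cos²t = 1 = RHS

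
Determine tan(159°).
tan(159°) = -0.3839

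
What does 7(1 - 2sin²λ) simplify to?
7(1 - 2sin²λ) = 7(cos(2λ)) (using Double angle)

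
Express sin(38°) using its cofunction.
sin(38°) = cos(90° - 38°) = cos(52°)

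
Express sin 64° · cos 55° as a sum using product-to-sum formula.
sin 64° cos 55° = (1/2)[sin(64°+55°) + sin(64°-55°)]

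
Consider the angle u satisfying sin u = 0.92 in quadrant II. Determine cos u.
cos u = ±√(1 - sin²u) = -0.3919 (negative in QII)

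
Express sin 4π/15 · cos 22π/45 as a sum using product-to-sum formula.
sin 4π/15 cos 22π/45 = (1/2)[sin(4π/15+22π/45) + sin(4π/15-22π/45)]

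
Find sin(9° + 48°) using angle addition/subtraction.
sin(9° + 48°) = sin 9° cos 48° + cos 9° sin 48° = 0.8387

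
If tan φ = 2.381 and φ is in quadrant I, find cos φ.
cos φ = 0.3872 (using tan²φ + 1 = sec²φ)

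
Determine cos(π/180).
cos(π/180) = 0.9998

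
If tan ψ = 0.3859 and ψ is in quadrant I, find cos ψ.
cos ψ = 0.9329 (using tan²ψ + 1 = sec²ψ)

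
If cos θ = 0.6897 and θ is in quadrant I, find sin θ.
sin θ = 0.7241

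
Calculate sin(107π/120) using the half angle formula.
sin(107π/120) = √((1 - cos 107π/60)/2) = 0.3338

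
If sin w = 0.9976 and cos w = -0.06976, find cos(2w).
cos(2w) = cos²w - sin²w = -0.9903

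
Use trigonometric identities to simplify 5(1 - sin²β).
5(1 - sin²β) = 5(cos²β) (using Pythagorean identity)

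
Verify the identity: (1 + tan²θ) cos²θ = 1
LHS = sec²θ · cos²θ = (1/cos²θ) · cos²θ = 1 = RHS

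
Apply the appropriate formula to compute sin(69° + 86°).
sin(69° + 86°) = sin 69° cos 86° + cos 69° sin 86° = 0.4226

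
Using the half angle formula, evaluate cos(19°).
cos(19°) = √((1 + cos 38°)/2) = 0.9455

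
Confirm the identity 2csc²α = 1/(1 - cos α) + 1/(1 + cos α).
RHS = [(1 + cos α) + (1 - cos α)] / [(1 - cos α)(1 + cos α)] = 2/(1 - cos²α) = 2/sin²α = 2csc²α = LHS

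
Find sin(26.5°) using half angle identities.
sin(26.5°) = √((1 - cos 53°)/2) = 0.4462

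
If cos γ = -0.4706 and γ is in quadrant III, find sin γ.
sin γ = -0.8823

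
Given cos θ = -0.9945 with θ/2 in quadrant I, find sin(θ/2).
sin(θ/2) = ±√((1 - cos θ)/2); positive since θ/2 ∈ QI, so sin(θ/2) = 0.9986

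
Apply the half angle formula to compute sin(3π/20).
sin(3π/20) = √((1 - cos 3π/10)/2) = 0.454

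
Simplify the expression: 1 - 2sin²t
1 - 2sin²t = cos(2t) (using Double angle)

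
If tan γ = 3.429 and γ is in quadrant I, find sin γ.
sin γ = 0.96 (using tan²γ + 1 = sec²γ)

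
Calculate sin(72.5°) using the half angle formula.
sin(72.5°) = √((1 - cos 145°)/2) = 0.9537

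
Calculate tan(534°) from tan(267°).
tan(534°) = 2 tan 267° / (1 - tan²267°) = -0.1051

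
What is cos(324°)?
cos(324°) = 0.809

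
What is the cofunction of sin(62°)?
sin(62°) = cos(90° - 62°) = cos(28°)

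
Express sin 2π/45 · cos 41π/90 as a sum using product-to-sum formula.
sin 2π/45 cos 41π/90 = (1/2)[sin(2π/45+41π/90) + sin(2π/45-41π/90)]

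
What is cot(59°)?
cot(59°) = 0.6009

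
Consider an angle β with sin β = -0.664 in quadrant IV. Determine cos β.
cos β = √(1 - sin²β) = 0.7477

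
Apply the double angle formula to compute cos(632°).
cos(632°) = cos²316° - sin²316° = 0.0349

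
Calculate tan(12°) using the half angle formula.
tan(12°) = sin 24° / (1 + cos 24°) = 0.2126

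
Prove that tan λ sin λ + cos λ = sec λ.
LHS = sin²λ/cos λ + cos λ = (sin²λ + cos²λ)/cos λ = 1/cos λ = sec λ = RHS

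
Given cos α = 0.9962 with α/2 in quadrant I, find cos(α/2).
cos(α/2) = ±√((1 + cos α)/2); positive since α/2 ∈ QI, so cos(α/2) = 0.999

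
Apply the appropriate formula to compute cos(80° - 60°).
cos(80° - 60°) = cos 80° cos 60° + sin 80° sin 60° = 0.9397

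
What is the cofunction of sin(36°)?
sin(36°) = cos(90° - 36°) = cos(54°)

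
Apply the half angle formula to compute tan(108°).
tan(108°) = sin 216° / (1 + cos 216°) = -3.078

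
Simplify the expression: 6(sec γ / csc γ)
6(sec γ / csc γ) = 6(tan γ) (using Reciprocal identities)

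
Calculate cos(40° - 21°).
cos(40° - 21°) = cos 40° cos 21° + sin 40° sin 21° = 0.9455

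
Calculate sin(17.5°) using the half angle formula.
sin(17.5°) = √((1 - cos 35°)/2) = 0.3007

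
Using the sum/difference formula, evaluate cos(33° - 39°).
cos(33° - 39°) = cos 33° cos 39° + sin 33° sin 39° = 0.9945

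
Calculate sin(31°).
sin(31°) = 0.515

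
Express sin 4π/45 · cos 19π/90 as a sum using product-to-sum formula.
sin 4π/45 cos 19π/90 = (1/2)[sin(4π/45+19π/90) + sin(4π/45-19π/90)]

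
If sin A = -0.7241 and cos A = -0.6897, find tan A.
tan A = sin A / cos A = 1.05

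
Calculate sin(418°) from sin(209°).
sin(418°) = 2 sin 209° cos 209° = 0.848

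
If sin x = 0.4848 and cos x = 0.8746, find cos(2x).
cos(2x) = cos²x - sin²x = 0.5299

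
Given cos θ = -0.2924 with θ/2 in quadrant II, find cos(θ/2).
cos(θ/2) = ±√((1 + cos θ)/2); negative since θ/2 ∈ QII, so cos(θ/2) = -0.5948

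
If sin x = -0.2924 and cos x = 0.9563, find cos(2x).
cos(2x) = cos²x - sin²x = 0.829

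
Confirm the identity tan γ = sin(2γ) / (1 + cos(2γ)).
RHS = 2 sin γ cos γ / (2cos²γ) = sin γ/cos γ = tan γ = LHS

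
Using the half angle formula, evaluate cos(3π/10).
cos(3π/10) = √((1 + cos 3π/5)/2) = 0.5878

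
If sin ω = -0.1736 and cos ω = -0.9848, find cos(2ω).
cos(2ω) = cos²ω - sin²ω = 0.9397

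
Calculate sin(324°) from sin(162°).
sin(324°) = 2 sin 162° cos 162° = -0.5878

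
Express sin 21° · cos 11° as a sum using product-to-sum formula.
sin 21° cos 11° = (1/2)[sin(21°+11°) + sin(21°-11°)]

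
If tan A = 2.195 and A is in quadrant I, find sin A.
sin A = 0.91 (using tan²A + 1 = sec²A)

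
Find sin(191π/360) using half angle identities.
sin(191π/360) = √((1 - cos 191π/180)/2) = 0.9954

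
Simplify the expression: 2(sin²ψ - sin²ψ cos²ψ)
2(sin²ψ - sin²ψ cos²ψ) = 2(sin⁴ψ) (using Factoring)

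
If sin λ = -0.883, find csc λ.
csc λ = 1/sin λ = -1.133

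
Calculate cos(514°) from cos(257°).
cos(514°) = 2cos²257° - 1 = -0.8988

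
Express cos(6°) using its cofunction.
cos(6°) = sin(90° - 6°) = sin(84°)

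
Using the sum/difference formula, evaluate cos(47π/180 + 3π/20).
cos(47π/180 + 3π/20) = cos 47π/180 cos 3π/20 - sin 47π/180 sin 3π/20 = 0.2756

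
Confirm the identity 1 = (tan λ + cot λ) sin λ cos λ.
RHS = (sin λ/cos λ + cos λ/sin λ) sin λ cos λ = ((sin²λ + cos²λ)/(sin λ cos λ)) · sin λ cos λ = sin²λ + cos²λ = 1 = LHS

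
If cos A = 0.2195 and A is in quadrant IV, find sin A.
sin A = -0.9756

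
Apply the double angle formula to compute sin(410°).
sin(410°) = 2 sin 205° cos 205° = 0.766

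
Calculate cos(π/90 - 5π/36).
cos(π/90 - 5π/36) = cos π/90 cos 5π/36 + sin π/90 sin 5π/36 = 0.9205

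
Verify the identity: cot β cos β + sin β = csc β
LHS = cos²β/sin β + sin β = (cos²β + sin²β)/sin β = 1/sin β = csc β = RHS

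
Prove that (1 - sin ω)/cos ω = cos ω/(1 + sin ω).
LHS = (1 - sin ω)(1 + sin ω) / (cos ω(1 + sin ω)) = (1 - sin²ω) / (cos ω(1 + sin ω)) = cos²ω / (cos ω(1 + sin ω)) = cos ω/(1 + sin ω) = RHS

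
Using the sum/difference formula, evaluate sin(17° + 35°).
sin(17° + 35°) = sin 17° cos 35° + cos 17° sin 35° = 0.788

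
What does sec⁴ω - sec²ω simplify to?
sec⁴ω - sec²ω = tan⁴ω + tan²ω (using Pythagorean)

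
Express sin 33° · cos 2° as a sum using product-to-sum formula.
sin 33° cos 2° = (1/2)[sin(33°+2°) + sin(33°-2°)]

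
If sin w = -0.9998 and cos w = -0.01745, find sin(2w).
sin(2w) = 2 sin w cos w = 0.03489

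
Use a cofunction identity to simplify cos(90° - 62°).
cos(90° - 62°) = sin(62°)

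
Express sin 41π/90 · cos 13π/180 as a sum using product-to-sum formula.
sin 41π/90 cos 13π/180 = (1/2)[sin(41π/90+13π/180) + sin(41π/90-13π/180)]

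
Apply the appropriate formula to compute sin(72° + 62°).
sin(72° + 62°) = sin 72° cos 62° + cos 72° sin 62° = 0.7193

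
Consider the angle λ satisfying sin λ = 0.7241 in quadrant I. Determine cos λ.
cos λ = √(1 - sin²λ) = 0.6897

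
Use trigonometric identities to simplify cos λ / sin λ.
cos λ / sin λ = cot λ (using Quotient identity)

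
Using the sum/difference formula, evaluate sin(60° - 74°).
sin(60° - 74°) = sin 60° cos 74° - cos 60° sin 74° = -0.2419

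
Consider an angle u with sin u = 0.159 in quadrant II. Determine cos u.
cos u = ±√(1 - sin²u) = -0.9873 (negative in QII)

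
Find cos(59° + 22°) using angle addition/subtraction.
cos(59° + 22°) = cos 59° cos 22° - sin 59° sin 22° = 0.1564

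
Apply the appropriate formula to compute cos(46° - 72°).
cos(46° - 72°) = cos 46° cos 72° + sin 46° sin 72° = 0.8988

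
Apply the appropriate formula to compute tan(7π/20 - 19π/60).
tan(7π/20 - 19π/60) = (tan 7π/20 - tan 19π/60)/(1 + tan 7π/20 tan 19π/60) = 0.1051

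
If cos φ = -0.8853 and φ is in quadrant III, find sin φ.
sin φ = -0.465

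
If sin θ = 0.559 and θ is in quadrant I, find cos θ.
cos θ = 0.8292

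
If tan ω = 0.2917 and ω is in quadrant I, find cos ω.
cos ω = 0.96 (using tan²ω + 1 = sec²ω)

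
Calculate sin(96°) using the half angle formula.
sin(96°) = √((1 - cos 192°)/2) = 0.9945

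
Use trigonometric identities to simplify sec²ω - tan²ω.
sec²ω - tan²ω = 1 (using Pythagorean identity)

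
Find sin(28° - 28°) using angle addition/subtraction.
sin(28° - 28°) = sin 28° cos 28° - cos 28° sin 28° = 0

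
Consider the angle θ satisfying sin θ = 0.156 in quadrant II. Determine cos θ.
cos θ = ±√(1 - sin²θ) = -0.9878 (negative in QII)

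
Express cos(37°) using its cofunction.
cos(37°) = sin(90° - 37°) = sin(53°)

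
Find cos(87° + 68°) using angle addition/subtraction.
cos(87° + 68°) = cos 87° cos 68° - sin 87° sin 68° = -0.9063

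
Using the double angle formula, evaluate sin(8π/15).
sin(8π/15) = 2 sin 4π/15 cos 4π/15 = 0.9945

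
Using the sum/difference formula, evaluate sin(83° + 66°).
sin(83° + 66°) = sin 83° cos 66° + cos 83° sin 66° = 0.515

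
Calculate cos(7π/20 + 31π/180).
cos(7π/20 + 31π/180) = cos 7π/20 cos 31π/180 - sin 7π/20 sin 31π/180 = -0.06976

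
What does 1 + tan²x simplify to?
1 + tan²x = sec²x (using Pythagorean identity)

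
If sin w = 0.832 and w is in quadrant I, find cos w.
cos w = 0.5548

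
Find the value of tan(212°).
tan(212°) = 0.6249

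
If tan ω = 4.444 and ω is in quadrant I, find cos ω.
cos ω = 0.2195 (using tan²ω + 1 = sec²ω)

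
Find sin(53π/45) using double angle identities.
sin(53π/45) = 2 sin 53π/90 cos 53π/90 = -0.5299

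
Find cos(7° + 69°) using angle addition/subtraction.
cos(7° + 69°) = cos 7° cos 69° - sin 7° sin 69° = 0.2419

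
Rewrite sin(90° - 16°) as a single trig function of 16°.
sin(90° - 16°) = cos(16°)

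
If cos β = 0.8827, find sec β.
sec β = 1/cos β = 1.133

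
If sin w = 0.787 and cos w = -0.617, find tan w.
tan w = sin w / cos w = -1.276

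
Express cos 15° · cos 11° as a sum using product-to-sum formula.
cos 15° cos 11° = (1/2)[cos(15°-11°) + cos(15°+11°)]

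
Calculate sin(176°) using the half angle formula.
sin(176°) = √((1 - cos 352°)/2) = 0.06976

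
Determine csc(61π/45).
csc(61π/45) = -1.113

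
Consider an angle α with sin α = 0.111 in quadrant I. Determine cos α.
cos α = √(1 - sin²α) = 0.9938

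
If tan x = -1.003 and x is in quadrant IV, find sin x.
sin x = -0.7082 (using tan²x + 1 = sec²x)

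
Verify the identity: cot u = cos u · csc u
RHS = cos u · (1/sin u) = cos u/sin u = cot u = LHS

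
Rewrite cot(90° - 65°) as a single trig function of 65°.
cot(90° - 65°) = tan(65°)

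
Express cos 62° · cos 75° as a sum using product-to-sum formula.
cos 62° cos 75° = (1/2)[cos(62°-75°) + cos(62°+75°)]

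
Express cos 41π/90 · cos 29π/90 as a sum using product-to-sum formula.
cos 41π/90 cos 29π/90 = (1/2)[cos(41π/90-29π/90) + cos(41π/90+29π/90)]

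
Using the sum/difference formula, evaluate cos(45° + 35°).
cos(45° + 35°) = cos 45° cos 35° - sin 45° sin 35° = 0.1736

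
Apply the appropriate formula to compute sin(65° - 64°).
sin(65° - 64°) = sin 65° cos 64° - cos 65° sin 64° = 0.01745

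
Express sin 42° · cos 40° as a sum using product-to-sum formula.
sin 42° cos 40° = (1/2)[sin(42°+40°) + sin(42°-40°)]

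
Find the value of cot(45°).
cot(45°) = 1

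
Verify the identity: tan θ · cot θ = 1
LHS = (sin θ/cos θ) · (cos θ/sin θ) = 1 = RHS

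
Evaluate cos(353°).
cos(353°) = 0.9925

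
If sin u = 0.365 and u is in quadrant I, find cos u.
cos u = 0.931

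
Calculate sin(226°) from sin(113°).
sin(226°) = 2 sin 113° cos 113° = -0.7193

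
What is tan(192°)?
tan(192°) = 0.2126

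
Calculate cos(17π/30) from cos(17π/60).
cos(17π/30) = cos²17π/60 - sin²17π/60 = -0.2079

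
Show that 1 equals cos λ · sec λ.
RHS = cos λ · (1/cos λ) = 1 = LHS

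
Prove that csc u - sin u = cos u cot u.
LHS = 1/sin u - sin u = (1 - sin²u)/sin u = cos²u/sin u = cos u · (cos u/sin u) = cos u cot u = RHS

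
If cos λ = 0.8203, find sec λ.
sec λ = 1/cos λ = 1.219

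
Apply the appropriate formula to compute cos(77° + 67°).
cos(77° + 67°) = cos 77° cos 67° - sin 77° sin 67° = -0.809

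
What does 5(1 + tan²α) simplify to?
5(1 + tan²α) = 5(sec²α) (using Pythagorean identity)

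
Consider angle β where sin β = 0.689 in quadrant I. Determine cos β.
cos β = √(1 - sin²β) = 0.7248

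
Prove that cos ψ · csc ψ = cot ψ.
LHS = cos ψ · (1/sin ψ) = cos ψ/sin ψ = cot ψ = RHS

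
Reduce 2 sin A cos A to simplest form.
2 sin A cos A = sin(2A) (using Double angle)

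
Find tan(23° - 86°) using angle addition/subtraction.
tan(23° - 86°) = (tan 23° - tan 86°)/(1 + tan 23° tan 86°) = -1.963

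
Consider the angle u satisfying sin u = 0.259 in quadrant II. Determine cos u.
cos u = ±√(1 - sin²u) = -0.9659 (negative in QII)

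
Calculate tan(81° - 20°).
tan(81° - 20°) = (tan 81° - tan 20°)/(1 + tan 81° tan 20°) = 1.804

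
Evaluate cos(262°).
cos(262°) = -0.1392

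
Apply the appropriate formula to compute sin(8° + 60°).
sin(8° + 60°) = sin 8° cos 60° + cos 8° sin 60° = 0.9272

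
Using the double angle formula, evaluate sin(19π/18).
sin(19π/18) = 2 sin 19π/36 cos 19π/36 = -0.1736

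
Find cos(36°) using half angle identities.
cos(36°) = √((1 + cos 72°)/2) = 0.809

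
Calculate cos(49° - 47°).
cos(49° - 47°) = cos 49° cos 47° + sin 49° sin 47° = 0.9994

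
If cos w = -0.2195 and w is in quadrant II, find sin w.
sin w = 0.9756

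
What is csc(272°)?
csc(272°) = -1.001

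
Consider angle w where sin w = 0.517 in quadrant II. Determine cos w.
cos w = ±√(1 - sin²w) = -0.856 (negative in QII)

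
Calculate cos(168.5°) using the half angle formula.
cos(168.5°) = -√((1 + cos 337°)/2) = -0.9799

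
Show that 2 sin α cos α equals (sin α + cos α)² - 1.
RHS = sin²α + 2 sin α cos α + cos²α - 1 = (sin²α + cos²α) + 2 sin α cos α - 1 = 1 + 2 sin α cos α - 1 = 2 sin α cos α = LHS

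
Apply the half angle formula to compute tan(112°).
tan(112°) = sin 224° / (1 + cos 224°) = -2.475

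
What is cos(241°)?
cos(241°) = -0.4848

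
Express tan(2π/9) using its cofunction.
tan(2π/9) = cot(π/2 - 2π/9) = cot(5π/18)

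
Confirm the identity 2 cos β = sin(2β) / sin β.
RHS = 2 sin β cos β / sin β = 2 cos β = LHS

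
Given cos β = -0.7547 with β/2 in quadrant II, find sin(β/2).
sin(β/2) = ±√((1 - cos β)/2); positive since β/2 ∈ QII, so sin(β/2) = 0.9367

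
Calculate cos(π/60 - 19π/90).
cos(π/60 - 19π/90) = cos π/60 cos 19π/90 + sin π/60 sin 19π/90 = 0.8192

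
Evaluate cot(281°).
cot(281°) = -0.1944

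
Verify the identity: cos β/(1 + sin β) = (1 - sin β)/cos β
RHS = (1 - sin β)(1 + sin β) / (cos β(1 + sin β)) = (1 - sin²β) / (cos β(1 + sin β)) = cos²β / (cos β(1 + sin β)) = cos β/(1 + sin β) = LHS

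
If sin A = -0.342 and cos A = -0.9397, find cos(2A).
cos(2A) = cos²A - sin²A = 0.7661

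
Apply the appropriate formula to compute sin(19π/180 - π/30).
sin(19π/180 - π/30) = sin 19π/180 cos π/30 - cos 19π/180 sin π/30 = 0.225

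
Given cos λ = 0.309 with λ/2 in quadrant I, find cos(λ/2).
cos(λ/2) = ±√((1 + cos λ)/2); positive since λ/2 ∈ QI, so cos(λ/2) = 0.809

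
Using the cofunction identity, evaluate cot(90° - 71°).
cot(90° - 71°) = tan(71°) = 2.904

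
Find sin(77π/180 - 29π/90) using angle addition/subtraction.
sin(77π/180 - 29π/90) = sin 77π/180 cos 29π/90 - cos 77π/180 sin 29π/90 = 0.3256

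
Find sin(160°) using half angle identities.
sin(160°) = √((1 - cos 320°)/2) = 0.342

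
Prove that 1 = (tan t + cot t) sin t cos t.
RHS = (sin t/cos t + cos t/sin t) sin t cos t = ((sin²t + cos²t)/(sin t cos t)) · sin t cos t = sin²t + cos²t = 1 = LHS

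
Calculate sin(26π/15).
sin(26π/15) = -0.7431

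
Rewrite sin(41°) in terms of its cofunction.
sin(41°) = cos(90° - 41°) = cos(49°)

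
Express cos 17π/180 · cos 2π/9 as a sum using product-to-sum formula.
cos 17π/180 cos 2π/9 = (1/2)[cos(17π/180-2π/9) + cos(17π/180+2π/9)]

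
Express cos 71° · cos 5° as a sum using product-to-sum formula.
cos 71° cos 5° = (1/2)[cos(71°-5°) + cos(71°+5°)]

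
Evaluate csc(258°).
csc(258°) = -1.022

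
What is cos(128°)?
cos(128°) = -0.6157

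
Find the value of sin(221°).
sin(221°) = -0.6561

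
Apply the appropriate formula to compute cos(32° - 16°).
cos(32° - 16°) = cos 32° cos 16° + sin 32° sin 16° = 0.9613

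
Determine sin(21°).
sin(21°) = 0.3584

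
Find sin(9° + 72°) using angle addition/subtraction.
sin(9° + 72°) = sin 9° cos 72° + cos 9° sin 72° = 0.9877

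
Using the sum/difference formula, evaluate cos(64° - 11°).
cos(64° - 11°) = cos 64° cos 11° + sin 64° sin 11° = 0.6018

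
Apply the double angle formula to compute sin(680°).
sin(680°) = 2 sin 340° cos 340° = -0.6428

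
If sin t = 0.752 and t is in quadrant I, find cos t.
cos t = 0.6592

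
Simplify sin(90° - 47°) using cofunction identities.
sin(90° - 47°) = cos(47°)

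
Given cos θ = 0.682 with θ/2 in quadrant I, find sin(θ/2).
sin(θ/2) = ±√((1 - cos θ)/2); positive since θ/2 ∈ QI, so sin(θ/2) = 0.3987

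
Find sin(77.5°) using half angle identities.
sin(77.5°) = √((1 - cos 155°)/2) = 0.9763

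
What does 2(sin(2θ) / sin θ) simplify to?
2(sin(2θ) / sin θ) = 2(2 cos θ) (using Double angle)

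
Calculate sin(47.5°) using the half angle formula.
sin(47.5°) = √((1 - cos 95°)/2) = 0.7373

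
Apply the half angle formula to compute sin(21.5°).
sin(21.5°) = √((1 - cos 43°)/2) = 0.3665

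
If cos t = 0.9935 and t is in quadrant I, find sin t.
sin t = 0.1138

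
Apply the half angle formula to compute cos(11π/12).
cos(11π/12) = -√((1 + cos 11π/6)/2) = -(√6+√2)/4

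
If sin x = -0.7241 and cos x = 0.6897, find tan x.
tan x = sin x / cos x = -1.05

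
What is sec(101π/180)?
sec(101π/180) = -5.241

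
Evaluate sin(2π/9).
sin(2π/9) = 0.6428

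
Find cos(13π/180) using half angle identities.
cos(13π/180) = √((1 + cos 13π/90)/2) = 0.9744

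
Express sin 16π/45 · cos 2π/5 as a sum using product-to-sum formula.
sin 16π/45 cos 2π/5 = (1/2)[sin(16π/45+2π/5) + sin(16π/45-2π/5)]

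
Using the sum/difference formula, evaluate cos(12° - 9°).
cos(12° - 9°) = cos 12° cos 9° + sin 12° sin 9° = 0.9986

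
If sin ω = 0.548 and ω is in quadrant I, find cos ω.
cos ω = 0.8365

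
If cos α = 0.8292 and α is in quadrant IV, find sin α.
sin α = -0.559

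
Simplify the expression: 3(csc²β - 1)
3(csc²β - 1) = 3(cot²β) (using Pythagorean identity)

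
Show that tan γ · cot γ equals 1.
LHS = (sin γ/cos γ) · (cos γ/sin γ) = 1 = RHS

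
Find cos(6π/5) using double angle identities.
cos(6π/5) = cos²3π/5 - sin²3π/5 = -0.809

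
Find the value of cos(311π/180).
cos(311π/180) = 0.6561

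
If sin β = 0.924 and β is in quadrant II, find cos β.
cos β = -0.3824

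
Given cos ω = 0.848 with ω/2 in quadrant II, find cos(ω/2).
cos(ω/2) = ±√((1 + cos ω)/2); negative since ω/2 ∈ QII, so cos(ω/2) = -0.9612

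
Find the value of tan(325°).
tan(325°) = -0.7002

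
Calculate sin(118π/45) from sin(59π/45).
sin(118π/45) = 2 sin 59π/45 cos 59π/45 = 0.9272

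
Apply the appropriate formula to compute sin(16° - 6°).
sin(16° - 6°) = sin 16° cos 6° - cos 16° sin 6° = 0.1736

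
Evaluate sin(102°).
sin(102°) = 0.9781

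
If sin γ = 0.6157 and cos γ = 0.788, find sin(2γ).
sin(2γ) = 2 sin γ cos γ = 0.9703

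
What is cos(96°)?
cos(96°) = -0.1045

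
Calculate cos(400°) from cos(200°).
cos(400°) = cos²200° - sin²200° = 0.766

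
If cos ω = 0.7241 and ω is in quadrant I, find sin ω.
sin ω = 0.6897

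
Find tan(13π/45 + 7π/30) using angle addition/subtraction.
tan(13π/45 + 7π/30) = (tan 13π/45 + tan 7π/30)/(1 - tan 13π/45 tan 7π/30) = -14.3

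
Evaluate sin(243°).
sin(243°) = -0.891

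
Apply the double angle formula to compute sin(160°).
sin(160°) = 2 sin 80° cos 80° = 0.342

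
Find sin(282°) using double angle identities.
sin(282°) = 2 sin 141° cos 141° = -0.9781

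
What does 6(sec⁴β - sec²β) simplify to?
6(sec⁴β - sec²β) = 6(tan⁴β + tan²β) (using Pythagorean)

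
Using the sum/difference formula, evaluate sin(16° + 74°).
sin(16° + 74°) = sin 16° cos 74° + cos 16° sin 74° = 1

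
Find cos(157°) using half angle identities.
cos(157°) = -√((1 + cos 314°)/2) = -0.9205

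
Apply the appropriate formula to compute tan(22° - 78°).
tan(22° - 78°) = (tan 22° - tan 78°)/(1 + tan 22° tan 78°) = -1.483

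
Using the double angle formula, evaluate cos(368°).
cos(368°) = cos²184° - sin²184° = 0.9903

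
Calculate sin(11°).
sin(11°) = 0.1908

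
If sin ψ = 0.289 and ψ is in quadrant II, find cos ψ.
cos ψ = -0.9573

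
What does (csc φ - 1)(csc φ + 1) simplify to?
(csc φ - 1)(csc φ + 1) = cot²φ (using Diff. of squares)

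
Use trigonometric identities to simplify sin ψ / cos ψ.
sin ψ / cos ψ = tan ψ (using Quotient identity)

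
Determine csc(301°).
csc(301°) = -1.167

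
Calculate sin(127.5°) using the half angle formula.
sin(127.5°) = √((1 - cos 255°)/2) = 0.7934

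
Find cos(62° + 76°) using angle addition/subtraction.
cos(62° + 76°) = cos 62° cos 76° - sin 62° sin 76° = -0.7431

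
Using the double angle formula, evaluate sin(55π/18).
sin(55π/18) = 2 sin 55π/36 cos 55π/36 = -0.1736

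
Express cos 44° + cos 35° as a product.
cos 44° + cos 35° = 2 cos(39.5°) cos(4.5°)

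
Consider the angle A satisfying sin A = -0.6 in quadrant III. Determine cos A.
cos A = ±√(1 - sin²A) = -0.8 (negative in QIII)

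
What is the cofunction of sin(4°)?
sin(4°) = cos(90° - 4°) = cos(86°)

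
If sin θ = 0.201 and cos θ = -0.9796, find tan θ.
tan θ = sin θ / cos θ = -0.2052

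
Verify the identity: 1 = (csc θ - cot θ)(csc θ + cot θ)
RHS = csc²θ - cot²θ = (1 + cot²θ) - cot²θ = 1 = LHS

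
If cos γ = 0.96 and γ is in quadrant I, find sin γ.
sin γ = 0.28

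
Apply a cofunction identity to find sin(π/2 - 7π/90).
sin(π/2 - 7π/90) = cos(7π/90) = 0.9703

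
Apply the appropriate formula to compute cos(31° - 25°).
cos(31° - 25°) = cos 31° cos 25° + sin 31° sin 25° = 0.9945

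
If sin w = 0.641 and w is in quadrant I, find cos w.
cos w = 0.7675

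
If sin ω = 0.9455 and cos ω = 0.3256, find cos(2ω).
cos(2ω) = cos²ω - sin²ω = -0.788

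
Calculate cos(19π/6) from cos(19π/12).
cos(19π/6) = cos²19π/12 - sin²19π/12 = -√3/2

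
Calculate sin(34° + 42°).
sin(34° + 42°) = sin 34° cos 42° + cos 34° sin 42° = 0.9703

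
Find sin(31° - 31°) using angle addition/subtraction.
sin(31° - 31°) = sin 31° cos 31° - cos 31° sin 31° = 0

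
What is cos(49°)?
cos(49°) = 0.6561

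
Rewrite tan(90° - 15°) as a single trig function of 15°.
tan(90° - 15°) = cot(15°)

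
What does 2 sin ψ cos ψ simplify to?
2 sin ψ cos ψ = sin(2ψ) (using Double angle)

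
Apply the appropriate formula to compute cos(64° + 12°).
cos(64° + 12°) = cos 64° cos 12° - sin 64° sin 12° = 0.2419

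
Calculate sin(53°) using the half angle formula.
sin(53°) = √((1 - cos 106°)/2) = 0.7986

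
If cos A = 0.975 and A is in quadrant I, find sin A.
sin A = 0.2222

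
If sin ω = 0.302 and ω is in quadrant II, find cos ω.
cos ω = -0.9533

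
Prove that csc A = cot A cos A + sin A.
RHS = cos²A/sin A + sin A = (cos²A + sin²A)/sin A = 1/sin A = csc A = LHS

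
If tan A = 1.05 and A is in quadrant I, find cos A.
cos A = 0.6897 (using tan²A + 1 = sec²A)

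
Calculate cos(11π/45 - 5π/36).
cos(11π/45 - 5π/36) = cos 11π/45 cos 5π/36 + sin 11π/45 sin 5π/36 = 0.9455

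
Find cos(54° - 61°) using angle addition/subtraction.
cos(54° - 61°) = cos 54° cos 61° + sin 54° sin 61° = 0.9925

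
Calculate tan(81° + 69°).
tan(81° + 69°) = (tan 81° + tan 69°)/(1 - tan 81° tan 69°) = -√3/3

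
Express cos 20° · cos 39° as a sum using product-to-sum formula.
cos 20° cos 39° = (1/2)[cos(20°-39°) + cos(20°+39°)]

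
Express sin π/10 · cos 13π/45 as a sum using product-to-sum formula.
sin π/10 cos 13π/45 = (1/2)[sin(π/10+13π/45) + sin(π/10-13π/45)]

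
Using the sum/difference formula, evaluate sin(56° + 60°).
sin(56° + 60°) = sin 56° cos 60° + cos 56° sin 60° = 0.8988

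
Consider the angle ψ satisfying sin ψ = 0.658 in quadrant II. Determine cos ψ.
cos ψ = ±√(1 - sin²ψ) = -0.753 (negative in QII)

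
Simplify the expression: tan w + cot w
tan w + cot w = sec w csc w (using Quotient identities)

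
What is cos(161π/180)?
cos(161π/180) = -0.9455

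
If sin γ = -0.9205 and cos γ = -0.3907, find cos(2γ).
cos(2γ) = cos²γ - sin²γ = -0.6947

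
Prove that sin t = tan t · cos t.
RHS = (sin t/cos t) · cos t = sin t = LHS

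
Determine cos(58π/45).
cos(58π/45) = -0.6157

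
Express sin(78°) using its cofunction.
sin(78°) = cos(90° - 78°) = cos(12°)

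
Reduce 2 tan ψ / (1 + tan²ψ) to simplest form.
2 tan ψ / (1 + tan²ψ) = sin(2ψ) (using Double angle)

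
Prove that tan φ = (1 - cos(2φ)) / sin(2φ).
RHS = 2sin²φ / (2 sin φ cos φ) = sin φ/cos φ = tan φ = LHS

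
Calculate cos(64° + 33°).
cos(64° + 33°) = cos 64° cos 33° - sin 64° sin 33° = -0.1219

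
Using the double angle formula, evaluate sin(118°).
sin(118°) = 2 sin 59° cos 59° = 0.8829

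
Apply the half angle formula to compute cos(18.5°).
cos(18.5°) = √((1 + cos 37°)/2) = 0.9483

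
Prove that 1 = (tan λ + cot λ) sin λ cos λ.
RHS = (sin λ/cos λ + cos λ/sin λ) sin λ cos λ = ((sin²λ + cos²λ)/(sin λ cos λ)) · sin λ cos λ = sin²λ + cos²λ = 1 = LHS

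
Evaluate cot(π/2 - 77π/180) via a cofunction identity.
cot(π/2 - 77π/180) = tan(77π/180) = 4.331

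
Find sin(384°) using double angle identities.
sin(384°) = 2 sin 192° cos 192° = 0.4067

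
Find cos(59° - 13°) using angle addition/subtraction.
cos(59° - 13°) = cos 59° cos 13° + sin 59° sin 13° = 0.6947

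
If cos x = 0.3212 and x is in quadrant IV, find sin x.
sin x = -0.947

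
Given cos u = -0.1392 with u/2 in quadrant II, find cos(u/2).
cos(u/2) = ±√((1 + cos u)/2); negative since u/2 ∈ QII, so cos(u/2) = -0.656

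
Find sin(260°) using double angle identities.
sin(260°) = 2 sin 130° cos 130° = -0.9848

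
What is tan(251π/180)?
tan(251π/180) = 2.904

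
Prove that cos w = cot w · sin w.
RHS = (cos w/sin w) · sin w = cos w = LHS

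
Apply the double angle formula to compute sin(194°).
sin(194°) = 2 sin 97° cos 97° = -0.2419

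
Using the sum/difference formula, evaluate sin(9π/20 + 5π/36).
sin(9π/20 + 5π/36) = sin 9π/20 cos 5π/36 + cos 9π/20 sin 5π/36 = 0.9613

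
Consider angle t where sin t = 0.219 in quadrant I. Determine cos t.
cos t = √(1 - sin²t) = 0.9757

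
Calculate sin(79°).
sin(79°) = 0.9816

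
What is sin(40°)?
sin(40°) = 0.6428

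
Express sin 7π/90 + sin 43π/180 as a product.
sin 7π/90 + sin 43π/180 = 2 sin(19π/120) cos(-29π/360)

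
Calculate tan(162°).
tan(162°) = -0.3249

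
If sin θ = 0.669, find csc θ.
csc θ = 1/sin θ = 1.495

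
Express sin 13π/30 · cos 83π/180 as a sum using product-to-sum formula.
sin 13π/30 cos 83π/180 = (1/2)[sin(13π/30+83π/180) + sin(13π/30-83π/180)]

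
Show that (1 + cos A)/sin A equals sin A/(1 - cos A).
RHS = sin A(1 + cos A) / ((1 - cos A)(1 + cos A)) = sin A(1 + cos A) / (1 - cos²A) = sin A(1 + cos A) / sin²A = (1 + cos A)/sin A = LHS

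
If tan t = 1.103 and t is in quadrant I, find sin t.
sin t = 0.7409 (using tan²t + 1 = sec²t)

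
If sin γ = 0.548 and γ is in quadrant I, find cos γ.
cos γ = 0.8365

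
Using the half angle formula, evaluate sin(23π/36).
sin(23π/36) = √((1 - cos 23π/18)/2) = 0.9063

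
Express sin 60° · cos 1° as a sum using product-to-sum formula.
sin 60° cos 1° = (1/2)[sin(60°+1°) + sin(60°-1°)]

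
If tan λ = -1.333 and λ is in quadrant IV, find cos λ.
cos λ = 0.6001 (using tan²λ + 1 = sec²λ)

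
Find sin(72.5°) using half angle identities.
sin(72.5°) = √((1 - cos 145°)/2) = 0.9537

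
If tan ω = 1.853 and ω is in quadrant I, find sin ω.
sin ω = 0.88 (using tan²ω + 1 = sec²ω)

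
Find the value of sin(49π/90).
sin(49π/90) = 0.9903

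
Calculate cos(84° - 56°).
cos(84° - 56°) = cos 84° cos 56° + sin 84° sin 56° = 0.8829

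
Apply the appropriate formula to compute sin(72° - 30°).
sin(72° - 30°) = sin 72° cos 30° - cos 72° sin 30° = 0.6691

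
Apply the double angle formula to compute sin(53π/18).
sin(53π/18) = 2 sin 53π/36 cos 53π/36 = 0.1736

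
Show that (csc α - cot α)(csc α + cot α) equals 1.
LHS = csc²α - cot²α = (1 + cot²α) - cot²α = 1 = RHS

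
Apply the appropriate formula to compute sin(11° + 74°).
sin(11° + 74°) = sin 11° cos 74° + cos 11° sin 74° = 0.9962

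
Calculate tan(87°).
tan(87°) = 19.08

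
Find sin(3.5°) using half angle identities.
sin(3.5°) = √((1 - cos 7°)/2) = 0.06105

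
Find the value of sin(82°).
sin(82°) = 0.9903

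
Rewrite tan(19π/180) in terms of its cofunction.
tan(19π/180) = cot(π/2 - 19π/180) = cot(71π/180)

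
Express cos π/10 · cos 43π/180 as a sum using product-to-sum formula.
cos π/10 cos 43π/180 = (1/2)[cos(π/10-43π/180) + cos(π/10+43π/180)]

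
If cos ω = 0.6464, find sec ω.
sec ω = 1/cos ω = 1.547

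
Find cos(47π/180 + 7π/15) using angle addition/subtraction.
cos(47π/180 + 7π/15) = cos 47π/180 cos 7π/15 - sin 47π/180 sin 7π/15 = -0.6561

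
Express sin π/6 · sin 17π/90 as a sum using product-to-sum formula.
sin π/6 sin 17π/90 = (1/2)[cos(π/6-17π/90) - cos(π/6+17π/90)]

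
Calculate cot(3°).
cot(3°) = 19.08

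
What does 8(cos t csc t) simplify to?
8(cos t csc t) = 8(cot t) (using Reciprocal + quotient)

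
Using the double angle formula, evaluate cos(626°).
cos(626°) = cos²313° - sin²313° = -0.06976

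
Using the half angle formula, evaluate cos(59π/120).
cos(59π/120) = √((1 + cos 59π/60)/2) = 0.02618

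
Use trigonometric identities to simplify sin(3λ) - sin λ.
sin(3λ) - sin λ = 2 cos(2λ) sin λ (using Sum-to-product)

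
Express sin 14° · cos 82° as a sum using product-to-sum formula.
sin 14° cos 82° = (1/2)[sin(14°+82°) + sin(14°-82°)]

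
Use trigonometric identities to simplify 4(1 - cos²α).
4(1 - cos²α) = 4(sin²α) (using Pythagorean identity)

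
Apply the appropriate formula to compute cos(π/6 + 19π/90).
cos(π/6 + 19π/90) = cos π/6 cos 19π/90 - sin π/6 sin 19π/90 = 0.3746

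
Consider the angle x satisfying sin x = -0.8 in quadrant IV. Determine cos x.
cos x = √(1 - sin²x) = 0.6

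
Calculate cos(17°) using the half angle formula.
cos(17°) = √((1 + cos 34°)/2) = 0.9563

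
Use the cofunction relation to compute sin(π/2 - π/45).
sin(π/2 - π/45) = cos(π/45) = 0.9976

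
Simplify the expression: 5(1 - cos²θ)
5(1 - cos²θ) = 5(sin²θ) (using Pythagorean identity)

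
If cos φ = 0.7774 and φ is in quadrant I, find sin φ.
sin φ = 0.629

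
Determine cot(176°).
cot(176°) = -14.3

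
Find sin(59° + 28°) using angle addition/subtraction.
sin(59° + 28°) = sin 59° cos 28° + cos 59° sin 28° = 0.9986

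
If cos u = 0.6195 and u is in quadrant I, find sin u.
sin u = 0.785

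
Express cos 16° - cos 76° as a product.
cos 16° - cos 76° = -2 sin(46°) sin(-30°)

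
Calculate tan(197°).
tan(197°) = 0.3057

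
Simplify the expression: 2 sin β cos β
2 sin β cos β = sin(2β) (using Double angle)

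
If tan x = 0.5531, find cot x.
cot x = 1/tan x = 1.808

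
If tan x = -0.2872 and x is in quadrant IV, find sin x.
sin x = -0.276 (using tan²x + 1 = sec²x)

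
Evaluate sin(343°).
sin(343°) = -0.2924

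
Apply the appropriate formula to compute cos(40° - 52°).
cos(40° - 52°) = cos 40° cos 52° + sin 40° sin 52° = 0.9781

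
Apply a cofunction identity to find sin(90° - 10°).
sin(90° - 10°) = cos(10°) = 0.9848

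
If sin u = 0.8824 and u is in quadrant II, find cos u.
cos u = -0.4705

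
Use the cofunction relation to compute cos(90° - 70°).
cos(90° - 70°) = sin(70°) = 0.9397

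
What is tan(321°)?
tan(321°) = -0.8098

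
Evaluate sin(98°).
sin(98°) = 0.9903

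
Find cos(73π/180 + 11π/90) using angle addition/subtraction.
cos(73π/180 + 11π/90) = cos 73π/180 cos 11π/90 - sin 73π/180 sin 11π/90 = -0.08716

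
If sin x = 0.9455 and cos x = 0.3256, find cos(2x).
cos(2x) = cos²x - sin²x = -0.788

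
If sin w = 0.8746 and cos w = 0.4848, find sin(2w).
sin(2w) = 2 sin w cos w = 0.848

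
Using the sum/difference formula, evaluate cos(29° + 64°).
cos(29° + 64°) = cos 29° cos 64° - sin 29° sin 64° = -0.05234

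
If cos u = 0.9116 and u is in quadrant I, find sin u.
sin u = 0.4111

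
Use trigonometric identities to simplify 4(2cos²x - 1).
4(2cos²x - 1) = 4(cos(2x)) (using Double angle)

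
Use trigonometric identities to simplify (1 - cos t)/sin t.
(1 - cos t)/sin t = tan(t/2) (using Half angle)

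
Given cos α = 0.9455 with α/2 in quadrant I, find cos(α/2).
cos(α/2) = ±√((1 + cos α)/2); positive since α/2 ∈ QI, so cos(α/2) = 0.9863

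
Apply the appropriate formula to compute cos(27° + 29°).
cos(27° + 29°) = cos 27° cos 29° - sin 27° sin 29° = 0.5592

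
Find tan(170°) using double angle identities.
tan(170°) = 2 tan 85° / (1 - tan²85°) = -0.1763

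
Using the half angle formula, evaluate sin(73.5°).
sin(73.5°) = √((1 - cos 147°)/2) = 0.9588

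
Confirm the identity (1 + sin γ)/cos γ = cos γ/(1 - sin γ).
LHS = (1 + sin γ)(1 - sin γ) / (cos γ(1 - sin γ)) = (1 - sin²γ) / (cos γ(1 - sin γ)) = cos²γ / (cos γ(1 - sin γ)) = cos γ/(1 - sin γ) = RHS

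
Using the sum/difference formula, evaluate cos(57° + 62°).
cos(57° + 62°) = cos 57° cos 62° - sin 57° sin 62° = -0.4848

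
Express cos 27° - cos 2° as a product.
cos 27° - cos 2° = -2 sin(14.5°) sin(12.5°)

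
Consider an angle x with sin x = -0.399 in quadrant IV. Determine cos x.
cos x = √(1 - sin²x) = 0.917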